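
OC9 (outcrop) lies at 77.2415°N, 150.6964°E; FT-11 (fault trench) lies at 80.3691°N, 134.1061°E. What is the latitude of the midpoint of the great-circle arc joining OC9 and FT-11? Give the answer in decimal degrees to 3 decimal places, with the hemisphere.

78.917°N

Bx = cos φ₂ cos Δλ = 0.160336,  By = cos φ₂ sin Δλ = -0.047769
φₘ = atan2(sin φ₁ + sin φ₂, √((cos φ₁ + Bx)² + By²)) = 78.91732°
λₘ = λ₁ + atan2(By, cos φ₁ + Bx) = 143.55342°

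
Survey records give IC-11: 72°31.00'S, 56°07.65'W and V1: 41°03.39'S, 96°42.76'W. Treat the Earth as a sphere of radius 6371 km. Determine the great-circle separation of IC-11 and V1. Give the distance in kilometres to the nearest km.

IC-11: φ = -72.51667°, λ = -56.12750°
V1: φ = -41.05650°, λ = -96.71267°
Δφ = 31.4602°,  Δλ = -40.5852°
a = sin²(Δφ/2) + cos φ₁ cos φ₂ sin²(Δλ/2) = 0.100747
c = 2·arcsin(√a) = 0.645987 rad = 37.0123°
d = R·c = 6371 × 0.645987 = 4115.6 km

4116 km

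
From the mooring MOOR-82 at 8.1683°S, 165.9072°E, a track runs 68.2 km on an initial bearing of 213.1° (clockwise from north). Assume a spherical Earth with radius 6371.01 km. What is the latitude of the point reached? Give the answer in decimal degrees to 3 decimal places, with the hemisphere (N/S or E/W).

8.682°S

δ = d/R = 68.2/6371.01 = 0.010705 rad
φ₂ = arcsin(sin φ₁ cos δ + cos φ₁ sin δ cos θ)
   = arcsin(-0.14208·0.99994 + 0.98985·0.01070·-0.83772) = -8.68196°
λ₂ = λ₁ + atan2(sin θ sin δ cos φ₁, cos δ − sin φ₁ sin φ₂) = 165.56838°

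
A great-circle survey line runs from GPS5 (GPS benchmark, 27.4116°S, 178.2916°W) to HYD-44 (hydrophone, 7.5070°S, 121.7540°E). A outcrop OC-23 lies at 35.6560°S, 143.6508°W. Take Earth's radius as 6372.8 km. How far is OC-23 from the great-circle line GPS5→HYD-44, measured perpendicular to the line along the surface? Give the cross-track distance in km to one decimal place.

945.8 km

δ₁₃ = central angle GPS5→OC-23 = 0.531986 rad  (haversine)
θ₁₃ = bearing GPS5→OC-23 = 114.420°,  θ₁₂ = bearing GPS5→HYD-44 = 277.472°
dₓₜ = R·arcsin(sin δ₁₃ · sin(θ₁₃ − θ₁₂)) = 6372.8·arcsin(0.50725·sin(-163.052°)) = -945.799 km
|dₓₜ| = 945.799 km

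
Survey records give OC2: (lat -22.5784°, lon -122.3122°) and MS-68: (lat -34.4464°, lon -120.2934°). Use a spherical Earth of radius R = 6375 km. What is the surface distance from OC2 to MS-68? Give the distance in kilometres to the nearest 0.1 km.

1335.1 km

Δφ = -11.8680°,  Δλ = 2.0188°
a = sin²(Δφ/2) + cos φ₁ cos φ₂ sin²(Δλ/2) = 0.010924
c = 2·arcsin(√a) = 0.209421 rad = 11.9990°
d = R·c = 6375 × 0.209421 = 1335.1 km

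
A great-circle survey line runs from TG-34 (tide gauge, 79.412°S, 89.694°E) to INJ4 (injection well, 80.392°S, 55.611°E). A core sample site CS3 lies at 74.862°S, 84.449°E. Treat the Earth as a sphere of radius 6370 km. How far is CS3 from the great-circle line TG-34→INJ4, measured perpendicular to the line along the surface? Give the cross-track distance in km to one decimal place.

δ₁₃ = central angle TG-34→CS3 = 0.081906 rad  (haversine)
θ₁₃ = bearing TG-34→CS3 = 343.035°,  θ₁₂ = bearing TG-34→INJ4 = 244.165°
dₓₜ = R·arcsin(sin δ₁₃ · sin(θ₁₃ − θ₁₂)) = 6370·arcsin(0.08181·sin(98.870°)) = 515.489 km
|dₓₜ| = 515.489 km

515.5 km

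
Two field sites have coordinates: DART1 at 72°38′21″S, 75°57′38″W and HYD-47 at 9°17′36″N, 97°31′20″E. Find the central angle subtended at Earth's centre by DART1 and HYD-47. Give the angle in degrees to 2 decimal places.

DART1: φ = -72.63917°, λ = -75.96056°
HYD-47: φ = +9.29333°, λ = +97.52222°
Δφ = 81.9325°,  Δλ = 173.4828°
a = sin²(Δφ/2) + cos φ₁ cos φ₂ sin²(Δλ/2) = 0.723351
c = 2·arcsin(√a) = 2.033871 rad = 116.5322°

116.53°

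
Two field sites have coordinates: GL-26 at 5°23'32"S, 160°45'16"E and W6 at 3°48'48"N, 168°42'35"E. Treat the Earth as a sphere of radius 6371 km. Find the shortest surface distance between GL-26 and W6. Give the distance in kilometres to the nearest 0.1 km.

GL-26: φ = -5.39222°, λ = +160.75444°
W6: φ = +3.81333°, λ = +168.70972°
Δφ = 9.2056°,  Δλ = 7.9553°
a = sin²(Δφ/2) + cos φ₁ cos φ₂ sin²(Δλ/2) = 0.011220
c = 2·arcsin(√a) = 0.212243 rad = 12.1606°
d = R·c = 6371 × 0.212243 = 1352.2 km

1352.2 km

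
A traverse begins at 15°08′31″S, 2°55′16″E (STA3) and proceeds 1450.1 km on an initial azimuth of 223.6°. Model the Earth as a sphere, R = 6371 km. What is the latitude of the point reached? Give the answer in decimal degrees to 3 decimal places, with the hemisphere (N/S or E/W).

STA3: φ = -15.14194°, λ = +2.92111°
δ = d/R = 1450.1/6371 = 0.227609 rad
φ₂ = arcsin(sin φ₁ cos δ + cos φ₁ sin δ cos θ)
   = arcsin(-0.26121·0.97421 + 0.96528·0.22565·-0.72417) = -24.34373°
λ₂ = λ₁ + atan2(sin θ sin δ cos φ₁, cos δ − sin φ₁ sin φ₂) = -6.91311°

24.344°S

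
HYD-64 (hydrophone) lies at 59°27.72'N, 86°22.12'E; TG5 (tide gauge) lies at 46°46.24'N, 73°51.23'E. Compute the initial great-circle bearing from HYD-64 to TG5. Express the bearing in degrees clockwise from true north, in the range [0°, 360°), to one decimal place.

HYD-64: φ = +59.46200°, λ = +86.36867°
TG5: φ = +46.77067°, λ = +73.85383°
Δλ = -12.5148°
y = sin Δλ · cos φ₂ = -0.148417
x = cos φ₁ sin φ₂ − sin φ₁ cos φ₂ cos Δλ = -0.205682
θ = atan2(y, x) = -144.1864° → 215.8136° (mod 360°)

215.8°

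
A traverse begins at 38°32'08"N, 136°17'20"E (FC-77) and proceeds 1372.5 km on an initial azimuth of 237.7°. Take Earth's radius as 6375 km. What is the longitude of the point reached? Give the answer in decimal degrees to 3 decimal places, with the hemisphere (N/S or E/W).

124.090°E

FC-77: φ = +38.53556°, λ = +136.28889°
δ = d/R = 1372.5/6375 = 0.215294 rad
φ₂ = arcsin(sin φ₁ cos δ + cos φ₁ sin δ cos θ)
   = arcsin(0.62300·0.97691 + 0.78222·0.21363·-0.53435) = 31.28677°
λ₂ = λ₁ + atan2(sin θ sin δ cos φ₁, cos δ − sin φ₁ sin φ₂) = 124.09001°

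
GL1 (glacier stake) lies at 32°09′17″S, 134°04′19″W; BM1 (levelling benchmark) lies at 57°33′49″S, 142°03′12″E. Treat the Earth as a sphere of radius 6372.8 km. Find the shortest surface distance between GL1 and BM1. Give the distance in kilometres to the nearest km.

6691 km

GL1: φ = -32.15472°, λ = -134.07194°
BM1: φ = -57.56361°, λ = +142.05333°
Δφ = -25.4089°,  Δλ = -83.8747°
a = sin²(Δφ/2) + cos φ₁ cos φ₂ sin²(Δλ/2) = 0.251185
c = 2·arcsin(√a) = 1.049933 rad = 60.1567°
d = R·c = 6372.8 × 1.049933 = 6691.0 km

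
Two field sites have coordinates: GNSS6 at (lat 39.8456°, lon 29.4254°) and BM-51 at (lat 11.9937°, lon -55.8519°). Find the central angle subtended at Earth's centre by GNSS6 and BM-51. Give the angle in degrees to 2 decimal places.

78.76°

Δφ = -27.8519°,  Δλ = -85.2773°
a = sin²(Δφ/2) + cos φ₁ cos φ₂ sin²(Δλ/2) = 0.402511
c = 2·arcsin(√a) = 1.374561 rad = 78.7566°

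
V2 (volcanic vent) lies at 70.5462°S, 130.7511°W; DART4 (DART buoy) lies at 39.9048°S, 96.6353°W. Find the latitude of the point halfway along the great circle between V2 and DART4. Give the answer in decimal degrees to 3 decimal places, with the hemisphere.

56.231°S

Bx = cos φ₂ cos Δλ = 0.635096,  By = cos φ₂ sin Δλ = 0.430248
φₘ = atan2(sin φ₁ + sin φ₂, √((cos φ₁ + Bx)² + By²)) = -56.23096°
λₘ = λ₁ + atan2(By, cos φ₁ + Bx) = -106.79048°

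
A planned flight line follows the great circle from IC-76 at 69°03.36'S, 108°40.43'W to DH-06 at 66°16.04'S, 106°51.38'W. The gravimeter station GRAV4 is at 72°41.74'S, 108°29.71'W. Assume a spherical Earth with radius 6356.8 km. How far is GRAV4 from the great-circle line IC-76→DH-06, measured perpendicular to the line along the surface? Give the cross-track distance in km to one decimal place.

108.5 km

IC-76: φ = -69.05600°, λ = -108.67383°
DH-06: φ = -66.26733°, λ = -106.85633°
GRAV4: φ = -72.69567°, λ = -108.49517°
δ₁₃ = central angle IC-76→GRAV4 = 0.063532 rad  (haversine)
θ₁₃ = bearing IC-76→GRAV4 = 179.163°,  θ₁₂ = bearing IC-76→DH-06 = 14.756°
dₓₜ = R·arcsin(sin δ₁₃ · sin(θ₁₃ − θ₁₂)) = 6356.8·arcsin(0.06349·sin(164.407°)) = 108.492 km
|dₓₜ| = 108.492 km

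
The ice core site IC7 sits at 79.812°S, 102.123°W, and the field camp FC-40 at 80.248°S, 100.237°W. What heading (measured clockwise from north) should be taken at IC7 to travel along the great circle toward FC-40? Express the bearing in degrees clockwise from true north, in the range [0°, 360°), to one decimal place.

Δλ = 1.8860°
y = sin Δλ · cos φ₂ = 0.005575
x = cos φ₁ sin φ₂ − sin φ₁ cos φ₂ cos Δλ = -0.007700
θ = atan2(y, x) = 144.0960° → 144.0960° (mod 360°)

144.1°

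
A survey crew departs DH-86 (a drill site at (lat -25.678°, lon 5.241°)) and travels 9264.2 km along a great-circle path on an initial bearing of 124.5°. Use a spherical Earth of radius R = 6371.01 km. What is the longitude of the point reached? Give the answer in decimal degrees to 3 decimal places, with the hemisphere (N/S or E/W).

104.868°E

δ = d/R = 9264.2/6371.01 = 1.454118 rad
φ₂ = arcsin(sin φ₁ cos δ + cos φ₁ sin δ cos θ)
   = arcsin(-0.43331·0.11641 + 0.90124·0.99320·-0.56641) = -33.87913°
λ₂ = λ₁ + atan2(sin θ sin δ cos φ₁, cos δ − sin φ₁ sin φ₂) = 104.86839°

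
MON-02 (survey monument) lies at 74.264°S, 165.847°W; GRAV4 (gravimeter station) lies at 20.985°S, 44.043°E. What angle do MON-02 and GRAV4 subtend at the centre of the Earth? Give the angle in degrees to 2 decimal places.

Δφ = 53.2790°,  Δλ = -150.1100°
a = sin²(Δφ/2) + cos φ₁ cos φ₂ sin²(Δλ/2) = 0.437417
c = 2·arcsin(√a) = 1.445301 rad = 82.8096°

82.81°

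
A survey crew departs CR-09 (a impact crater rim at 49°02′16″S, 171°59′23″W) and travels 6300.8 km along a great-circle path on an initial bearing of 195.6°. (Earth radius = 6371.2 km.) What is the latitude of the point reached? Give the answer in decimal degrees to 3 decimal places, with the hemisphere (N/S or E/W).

CR-09: φ = -49.03778°, λ = -171.98972°
δ = d/R = 6300.8/6371.2 = 0.988950 rad
φ₂ = arcsin(sin φ₁ cos δ + cos φ₁ sin δ cos θ)
   = arcsin(-0.75514·0.54957 + 0.65556·0.83545·-0.96316) = -70.47816°
λ₂ = λ₁ + atan2(sin θ sin δ cos φ₁, cos δ − sin φ₁ sin φ₂) = 50.25719°

70.478°S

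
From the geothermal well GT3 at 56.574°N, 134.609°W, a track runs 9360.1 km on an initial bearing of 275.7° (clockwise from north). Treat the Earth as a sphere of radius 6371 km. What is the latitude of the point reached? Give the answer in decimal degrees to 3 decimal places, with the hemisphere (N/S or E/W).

7.996°N

δ = d/R = 9360.1/6371 = 1.469173 rad
φ₂ = arcsin(sin φ₁ cos δ + cos φ₁ sin δ cos θ)
   = arcsin(0.83460·0.10145 + 0.55086·0.99484·0.09932) = 7.99564°
λ₂ = λ₁ + atan2(sin θ sin δ cos φ₁, cos δ − sin φ₁ sin φ₂) = 133.85292°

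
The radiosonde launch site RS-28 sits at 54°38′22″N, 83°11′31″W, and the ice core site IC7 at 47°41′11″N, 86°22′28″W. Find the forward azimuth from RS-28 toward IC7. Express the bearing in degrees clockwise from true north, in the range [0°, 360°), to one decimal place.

RS-28: φ = +54.63944°, λ = -83.19194°
IC7: φ = +47.68639°, λ = -86.37444°
Δλ = -3.1825°
y = sin Δλ · cos φ₂ = -0.037373
x = cos φ₁ sin φ₂ − sin φ₁ cos φ₂ cos Δλ = -0.120209
θ = atan2(y, x) = -162.7295° → 197.2705° (mod 360°)

197.3°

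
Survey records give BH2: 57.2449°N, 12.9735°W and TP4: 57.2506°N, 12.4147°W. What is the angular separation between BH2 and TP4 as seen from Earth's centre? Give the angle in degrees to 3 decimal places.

Δφ = 0.0057°,  Δλ = 0.5588°
a = sin²(Δφ/2) + cos φ₁ cos φ₂ sin²(Δλ/2) = 0.000007
c = 2·arcsin(√a) = 0.005277 rad = 0.3024°

0.302°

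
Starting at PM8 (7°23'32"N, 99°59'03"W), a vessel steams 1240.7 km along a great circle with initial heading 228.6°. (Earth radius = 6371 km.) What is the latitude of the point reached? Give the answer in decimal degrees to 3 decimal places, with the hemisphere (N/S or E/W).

PM8: φ = +7.39222°, λ = -99.98417°
δ = d/R = 1240.7/6371 = 0.194742 rad
φ₂ = arcsin(sin φ₁ cos δ + cos φ₁ sin δ cos θ)
   = arcsin(0.12866·0.98110 + 0.99169·0.19351·-0.66131) = -0.03896°
λ₂ = λ₁ + atan2(sin θ sin δ cos φ₁, cos δ − sin φ₁ sin φ₂) = -108.33051°

0.039°S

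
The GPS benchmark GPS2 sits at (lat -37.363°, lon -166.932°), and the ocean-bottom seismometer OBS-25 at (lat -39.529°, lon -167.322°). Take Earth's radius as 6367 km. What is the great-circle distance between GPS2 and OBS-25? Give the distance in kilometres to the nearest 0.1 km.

243.1 km

Δφ = -2.1660°,  Δλ = -0.3900°
a = sin²(Δφ/2) + cos φ₁ cos φ₂ sin²(Δλ/2) = 0.000364
c = 2·arcsin(√a) = 0.038178 rad = 2.1874°
d = R·c = 6367 × 0.038178 = 243.1 km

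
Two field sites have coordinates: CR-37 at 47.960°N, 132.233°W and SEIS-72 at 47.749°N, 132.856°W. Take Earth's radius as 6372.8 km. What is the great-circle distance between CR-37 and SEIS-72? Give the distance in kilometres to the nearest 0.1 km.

52.1 km

Δφ = -0.2110°,  Δλ = -0.6230°
a = sin²(Δφ/2) + cos φ₁ cos φ₂ sin²(Δλ/2) = 0.000017
c = 2·arcsin(√a) = 0.008173 rad = 0.4683°
d = R·c = 6372.8 × 0.008173 = 52.1 km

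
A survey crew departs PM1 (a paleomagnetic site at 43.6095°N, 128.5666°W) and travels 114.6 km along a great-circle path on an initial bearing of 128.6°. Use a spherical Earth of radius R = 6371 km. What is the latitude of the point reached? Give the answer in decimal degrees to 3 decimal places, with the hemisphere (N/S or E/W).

42.961°N

δ = d/R = 114.6/6371 = 0.017988 rad
φ₂ = arcsin(sin φ₁ cos δ + cos φ₁ sin δ cos θ)
   = arcsin(0.68974·0.99984 + 0.72406·0.01799·-0.62388) = 42.96120°
λ₂ = λ₁ + atan2(sin θ sin δ cos φ₁, cos δ − sin φ₁ sin φ₂) = -127.46597°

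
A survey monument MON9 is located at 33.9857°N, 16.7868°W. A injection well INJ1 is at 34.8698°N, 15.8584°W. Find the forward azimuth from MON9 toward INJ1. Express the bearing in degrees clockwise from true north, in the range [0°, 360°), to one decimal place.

40.6°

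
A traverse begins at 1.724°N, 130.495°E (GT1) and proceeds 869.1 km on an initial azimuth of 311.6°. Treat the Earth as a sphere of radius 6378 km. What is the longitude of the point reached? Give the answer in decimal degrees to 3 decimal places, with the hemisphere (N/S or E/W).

124.622°E

δ = d/R = 869.1/6378 = 0.136265 rad
φ₂ = arcsin(sin φ₁ cos δ + cos φ₁ sin δ cos θ)
   = arcsin(0.03008·0.99073 + 0.99955·0.13584·0.66393) = 6.88954°
λ₂ = λ₁ + atan2(sin θ sin δ cos φ₁, cos δ − sin φ₁ sin φ₂) = 124.62206°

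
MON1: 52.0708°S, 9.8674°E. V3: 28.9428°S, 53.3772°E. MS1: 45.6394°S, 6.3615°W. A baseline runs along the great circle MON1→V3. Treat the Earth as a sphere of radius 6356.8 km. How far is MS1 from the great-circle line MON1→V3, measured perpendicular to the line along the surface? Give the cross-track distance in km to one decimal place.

942.7 km

δ₁₃ = central angle MON1→MS1 = 0.216843 rad  (haversine)
θ₁₃ = bearing MON1→MS1 = 294.740°,  θ₁₂ = bearing MON1→V3 = 71.367°
dₓₜ = R·arcsin(sin δ₁₃ · sin(θ₁₃ − θ₁₂)) = 6356.8·arcsin(0.21515·sin(223.372°)) = -942.668 km
|dₓₜ| = 942.668 km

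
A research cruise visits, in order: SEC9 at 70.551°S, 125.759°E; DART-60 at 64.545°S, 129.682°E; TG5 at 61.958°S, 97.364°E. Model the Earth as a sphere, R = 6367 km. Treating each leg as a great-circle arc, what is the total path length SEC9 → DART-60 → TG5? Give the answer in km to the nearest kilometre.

SEC9→DART-60: c = 0.107982 rad, d = 687.52 km
DART-60→TG5: c = 0.254930 rad, d = 1623.14 km
Total = 687.52 + 1623.14 = 2310.66 km

2311 km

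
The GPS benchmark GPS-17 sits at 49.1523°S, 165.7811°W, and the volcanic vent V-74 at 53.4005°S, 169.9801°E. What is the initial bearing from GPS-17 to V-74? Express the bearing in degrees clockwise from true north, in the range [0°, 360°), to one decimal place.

245.1°

Δλ = -24.2388°
y = sin Δλ · cos φ₂ = -0.244772
x = cos φ₁ sin φ₂ − sin φ₁ cos φ₂ cos Δλ = -0.113837
θ = atan2(y, x) = -114.9419° → 245.0581° (mod 360°)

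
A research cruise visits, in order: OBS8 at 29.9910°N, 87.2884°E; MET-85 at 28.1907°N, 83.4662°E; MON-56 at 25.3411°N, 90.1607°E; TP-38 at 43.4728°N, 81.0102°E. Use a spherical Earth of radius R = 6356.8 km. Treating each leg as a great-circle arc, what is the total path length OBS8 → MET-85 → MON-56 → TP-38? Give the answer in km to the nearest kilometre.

OBS8→MET-85: c = 0.066217 rad, d = 420.93 km
MET-85→MON-56: c = 0.115543 rad, d = 734.48 km
MON-56→TP-38: c = 0.342264 rad, d = 2175.71 km
Total = 420.93 + 734.48 + 2175.71 = 3331.12 km

3331 km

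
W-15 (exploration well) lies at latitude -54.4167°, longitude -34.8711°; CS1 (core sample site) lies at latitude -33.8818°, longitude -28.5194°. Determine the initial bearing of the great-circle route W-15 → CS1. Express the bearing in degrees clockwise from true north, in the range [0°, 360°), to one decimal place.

Δλ = 6.3517°
y = sin Δλ · cos φ₂ = 0.091845
x = cos φ₁ sin φ₂ − sin φ₁ cos φ₂ cos Δλ = 0.346633
θ = atan2(y, x) = 14.8402° → 14.8402° (mod 360°)

14.8°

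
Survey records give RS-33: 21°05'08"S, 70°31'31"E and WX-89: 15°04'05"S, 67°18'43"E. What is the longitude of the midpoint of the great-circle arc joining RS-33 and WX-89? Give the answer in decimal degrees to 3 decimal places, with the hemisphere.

RS-33: φ = -21.08556°, λ = +70.52528°
WX-89: φ = -15.06806°, λ = +67.31194°
Bx = cos φ₂ cos Δλ = 0.964100,  By = cos φ₂ sin Δλ = -0.054127
φₘ = atan2(sin φ₁ + sin φ₂, √((cos φ₁ + Bx)² + By²)) = -18.08345°
λₘ = λ₁ + atan2(By, cos φ₁ + Bx) = 68.89104°

68.891°E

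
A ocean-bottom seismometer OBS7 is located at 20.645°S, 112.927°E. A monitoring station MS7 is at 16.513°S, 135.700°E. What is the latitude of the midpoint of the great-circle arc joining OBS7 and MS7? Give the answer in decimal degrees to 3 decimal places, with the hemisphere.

18.926°S

Bx = cos φ₂ cos Δλ = 0.884016,  By = cos φ₂ sin Δλ = 0.371116
φₘ = atan2(sin φ₁ + sin φ₂, √((cos φ₁ + Bx)² + By²)) = -18.92565°
λₘ = λ₁ + atan2(By, cos φ₁ + Bx) = 124.45341°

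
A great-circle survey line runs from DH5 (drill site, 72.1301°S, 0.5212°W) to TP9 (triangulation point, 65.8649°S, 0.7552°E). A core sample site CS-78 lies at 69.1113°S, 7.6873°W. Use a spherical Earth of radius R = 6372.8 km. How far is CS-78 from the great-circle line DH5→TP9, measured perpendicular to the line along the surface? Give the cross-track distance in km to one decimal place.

309.1 km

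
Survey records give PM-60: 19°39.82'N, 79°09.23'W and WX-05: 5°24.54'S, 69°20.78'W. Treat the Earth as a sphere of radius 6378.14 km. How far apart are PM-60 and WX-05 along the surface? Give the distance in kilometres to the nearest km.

PM-60: φ = +19.66367°, λ = -79.15383°
WX-05: φ = -5.40900°, λ = -69.34633°
Δφ = -25.0727°,  Δλ = 9.8075°
a = sin²(Δφ/2) + cos φ₁ cos φ₂ sin²(Δλ/2) = 0.053965
c = 2·arcsin(√a) = 0.468891 rad = 26.8654°
d = R·c = 6378.14 × 0.468891 = 2990.6 km

2991 km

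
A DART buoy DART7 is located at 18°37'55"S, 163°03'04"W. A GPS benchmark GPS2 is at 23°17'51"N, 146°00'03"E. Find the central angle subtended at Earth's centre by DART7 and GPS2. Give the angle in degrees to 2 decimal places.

DART7: φ = -18.63194°, λ = -163.05111°
GPS2: φ = +23.29750°, λ = +146.00083°
Δφ = 41.9294°,  Δλ = -50.9481°
a = sin²(Δφ/2) + cos φ₁ cos φ₂ sin²(Δλ/2) = 0.289016
c = 2·arcsin(√a) = 1.135181 rad = 65.0411°

65.04°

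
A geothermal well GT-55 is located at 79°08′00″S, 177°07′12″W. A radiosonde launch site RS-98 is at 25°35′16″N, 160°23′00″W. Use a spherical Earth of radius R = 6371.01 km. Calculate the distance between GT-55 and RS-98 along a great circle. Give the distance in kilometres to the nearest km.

GT-55: φ = -79.13333°, λ = -177.12000°
RS-98: φ = +25.58778°, λ = -160.38333°
Δφ = 104.7211°,  Δλ = 16.7367°
a = sin²(Δφ/2) + cos φ₁ cos φ₂ sin²(Δλ/2) = 0.630659
c = 2·arcsin(√a) = 1.835183 rad = 105.1482°
d = R·c = 6371.01 × 1.835183 = 11692.0 km

11692 km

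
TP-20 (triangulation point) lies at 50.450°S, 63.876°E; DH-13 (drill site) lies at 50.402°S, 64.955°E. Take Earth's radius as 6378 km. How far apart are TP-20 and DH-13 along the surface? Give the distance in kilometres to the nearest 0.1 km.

76.7 km

Δφ = 0.0480°,  Δλ = 1.0790°
a = sin²(Δφ/2) + cos φ₁ cos φ₂ sin²(Δλ/2) = 0.000036
c = 2·arcsin(√a) = 0.012027 rad = 0.6891°
d = R·c = 6378 × 0.012027 = 76.7 km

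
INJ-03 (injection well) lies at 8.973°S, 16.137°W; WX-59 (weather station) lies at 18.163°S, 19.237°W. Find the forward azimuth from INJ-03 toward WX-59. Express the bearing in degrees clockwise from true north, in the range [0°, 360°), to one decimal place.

197.8°

Δλ = -3.1000°
y = sin Δλ · cos φ₂ = -0.051384
x = cos φ₁ sin φ₂ − sin φ₁ cos φ₂ cos Δλ = -0.159926
θ = atan2(y, x) = -162.1878° → 197.8122° (mod 360°)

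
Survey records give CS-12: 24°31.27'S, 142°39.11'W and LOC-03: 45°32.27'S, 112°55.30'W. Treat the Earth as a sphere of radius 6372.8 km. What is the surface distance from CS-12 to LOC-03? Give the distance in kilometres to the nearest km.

3541 km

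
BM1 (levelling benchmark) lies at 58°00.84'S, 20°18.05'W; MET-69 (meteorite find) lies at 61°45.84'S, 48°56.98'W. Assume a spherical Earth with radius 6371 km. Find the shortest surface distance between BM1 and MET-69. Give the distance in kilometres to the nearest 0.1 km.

BM1: φ = -58.01400°, λ = -20.30083°
MET-69: φ = -61.76400°, λ = -48.94967°
Δφ = -3.7500°,  Δλ = -28.6488°
a = sin²(Δφ/2) + cos φ₁ cos φ₂ sin²(Δλ/2) = 0.016411
c = 2·arcsin(√a) = 0.256917 rad = 14.7202°
d = R·c = 6371 × 0.256917 = 1636.8 km

1636.8 km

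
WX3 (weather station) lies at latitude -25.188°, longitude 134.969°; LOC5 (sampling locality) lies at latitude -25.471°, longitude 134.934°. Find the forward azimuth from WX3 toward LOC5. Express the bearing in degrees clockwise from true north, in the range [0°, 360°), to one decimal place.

186.4°

Δλ = -0.0350°
y = sin Δλ · cos φ₂ = -0.000551
x = cos φ₁ sin φ₂ − sin φ₁ cos φ₂ cos Δλ = -0.004939
θ = atan2(y, x) = -173.6291° → 186.3709° (mod 360°)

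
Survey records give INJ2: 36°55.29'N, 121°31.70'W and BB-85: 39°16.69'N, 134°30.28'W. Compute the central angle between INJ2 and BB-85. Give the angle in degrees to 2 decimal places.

10.47°

INJ2: φ = +36.92150°, λ = -121.52833°
BB-85: φ = +39.27817°, λ = -134.50467°
Δφ = 2.3567°,  Δλ = -12.9763°
a = sin²(Δφ/2) + cos φ₁ cos φ₂ sin²(Δλ/2) = 0.008325
c = 2·arcsin(√a) = 0.182733 rad = 10.4699°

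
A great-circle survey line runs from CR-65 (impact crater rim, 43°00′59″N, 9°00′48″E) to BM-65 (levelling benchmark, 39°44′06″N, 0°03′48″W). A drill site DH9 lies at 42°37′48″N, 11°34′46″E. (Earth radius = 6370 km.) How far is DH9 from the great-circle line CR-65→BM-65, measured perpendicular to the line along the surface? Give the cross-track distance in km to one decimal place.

117.6 km

CR-65: φ = +43.01639°, λ = +9.01333°
BM-65: φ = +39.73500°, λ = -0.06333°
DH9: φ = +42.63000°, λ = +11.57944°
δ₁₃ = central angle CR-65→DH9 = 0.033533 rad  (haversine)
θ₁₃ = bearing CR-65→DH9 = 100.727°,  θ₁₂ = bearing CR-65→BM-65 = 247.331°
dₓₜ = R·arcsin(sin δ₁₃ · sin(θ₁₃ − θ₁₂)) = 6370·arcsin(0.03353·sin(-146.604°)) = -117.558 km
|dₓₜ| = 117.558 km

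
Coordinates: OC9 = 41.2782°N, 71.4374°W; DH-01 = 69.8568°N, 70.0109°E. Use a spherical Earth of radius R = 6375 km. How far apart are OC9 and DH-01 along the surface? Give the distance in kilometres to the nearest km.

Δφ = 28.5786°,  Δλ = 141.4483°
a = sin²(Δφ/2) + cos φ₁ cos φ₂ sin²(Δλ/2) = 0.291514
c = 2·arcsin(√a) = 1.140684 rad = 65.3564°
d = R·c = 6375 × 1.140684 = 7271.9 km

7272 km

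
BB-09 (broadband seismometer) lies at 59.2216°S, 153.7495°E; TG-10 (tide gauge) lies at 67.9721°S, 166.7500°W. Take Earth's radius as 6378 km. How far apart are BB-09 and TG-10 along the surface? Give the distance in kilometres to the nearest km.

Δφ = -8.7505°,  Δλ = 39.5005°
a = sin²(Δφ/2) + cos φ₁ cos φ₂ sin²(Δλ/2) = 0.027736
c = 2·arcsin(√a) = 0.334641 rad = 19.1735°
d = R·c = 6378 × 0.334641 = 2134.3 km

2134 km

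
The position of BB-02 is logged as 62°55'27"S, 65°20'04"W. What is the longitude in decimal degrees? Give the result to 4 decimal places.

65.3344°W

65° + 20′/60 + 4″/3600 = 65 + 0.33333 + 0.00111 = 65.3344°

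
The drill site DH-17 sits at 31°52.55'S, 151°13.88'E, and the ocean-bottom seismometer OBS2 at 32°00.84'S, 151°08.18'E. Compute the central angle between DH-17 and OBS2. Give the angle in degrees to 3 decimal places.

DH-17: φ = -31.87583°, λ = +151.23133°
OBS2: φ = -32.01400°, λ = +151.13633°
Δφ = -0.1382°,  Δλ = -0.0950°
a = sin²(Δφ/2) + cos φ₁ cos φ₂ sin²(Δλ/2) = 0.000002
c = 2·arcsin(√a) = 0.002792 rad = 0.1600°

0.160°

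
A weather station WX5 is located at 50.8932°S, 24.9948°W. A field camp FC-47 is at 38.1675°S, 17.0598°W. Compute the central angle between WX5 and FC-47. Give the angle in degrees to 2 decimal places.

13.91°

Δφ = 12.7257°,  Δλ = 7.9350°
a = sin²(Δφ/2) + cos φ₁ cos φ₂ sin²(Δλ/2) = 0.014656
c = 2·arcsin(√a) = 0.242721 rad = 13.9069°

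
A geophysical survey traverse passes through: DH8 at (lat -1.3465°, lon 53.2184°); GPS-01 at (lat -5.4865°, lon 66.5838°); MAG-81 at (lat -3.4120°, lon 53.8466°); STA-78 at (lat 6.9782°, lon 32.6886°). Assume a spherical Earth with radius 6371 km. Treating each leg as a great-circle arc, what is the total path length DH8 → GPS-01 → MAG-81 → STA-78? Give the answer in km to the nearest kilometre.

DH8→GPS-01: c = 0.243758 rad, d = 1552.98 km
GPS-01→MAG-81: c = 0.224559 rad, d = 1430.67 km
MAG-81→STA-78: c = 0.410782 rad, d = 2617.09 km
Total = 1552.98 + 1430.67 + 2617.09 = 5600.74 km

5601 km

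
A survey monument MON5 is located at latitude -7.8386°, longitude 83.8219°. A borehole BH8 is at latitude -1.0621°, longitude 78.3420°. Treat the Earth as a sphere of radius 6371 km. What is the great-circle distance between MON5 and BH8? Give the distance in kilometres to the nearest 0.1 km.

967.7 km

Δφ = 6.7765°,  Δλ = -5.4799°
a = sin²(Δφ/2) + cos φ₁ cos φ₂ sin²(Δλ/2) = 0.005756
c = 2·arcsin(√a) = 0.151888 rad = 8.7025°
d = R·c = 6371 × 0.151888 = 967.7 km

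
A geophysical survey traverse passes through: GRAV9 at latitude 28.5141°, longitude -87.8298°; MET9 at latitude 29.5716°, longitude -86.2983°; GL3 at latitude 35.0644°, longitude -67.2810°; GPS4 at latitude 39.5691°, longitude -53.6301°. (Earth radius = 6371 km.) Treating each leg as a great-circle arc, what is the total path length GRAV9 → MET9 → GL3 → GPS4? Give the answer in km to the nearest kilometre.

3380 km

GRAV9→MET9: c = 0.029778 rad, d = 189.71 km
MET9→GL3: c = 0.295854 rad, d = 1884.88 km
GL3→GPS4: c = 0.204869 rad, d = 1305.22 km
Total = 189.71 + 1884.88 + 1305.22 = 3379.82 km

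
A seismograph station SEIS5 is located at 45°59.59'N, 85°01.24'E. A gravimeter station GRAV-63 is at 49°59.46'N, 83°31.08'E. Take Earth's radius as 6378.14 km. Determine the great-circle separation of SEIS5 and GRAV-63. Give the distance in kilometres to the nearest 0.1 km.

SEIS5: φ = +45.99317°, λ = +85.02067°
GRAV-63: φ = +49.99100°, λ = +83.51800°
Δφ = 3.9978°,  Δλ = -1.5027°
a = sin²(Δφ/2) + cos φ₁ cos φ₂ sin²(Δλ/2) = 0.001293
c = 2·arcsin(√a) = 0.071945 rad = 4.1221°
d = R·c = 6378.14 × 0.071945 = 458.9 km

458.9 km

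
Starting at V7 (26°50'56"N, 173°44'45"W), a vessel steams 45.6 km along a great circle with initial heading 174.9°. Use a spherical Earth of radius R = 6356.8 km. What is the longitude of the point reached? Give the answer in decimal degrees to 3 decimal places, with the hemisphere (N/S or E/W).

V7: φ = +26.84889°, λ = -173.74583°
δ = d/R = 45.6/6356.8 = 0.007173 rad
φ₂ = arcsin(sin φ₁ cos δ + cos φ₁ sin δ cos θ)
   = arcsin(0.45164·0.99997 + 0.89220·0.00717·-0.99604) = 26.43950°
λ₂ = λ₁ + atan2(sin θ sin δ cos φ₁, cos δ − sin φ₁ sin φ₂) = -173.70503°

173.705°W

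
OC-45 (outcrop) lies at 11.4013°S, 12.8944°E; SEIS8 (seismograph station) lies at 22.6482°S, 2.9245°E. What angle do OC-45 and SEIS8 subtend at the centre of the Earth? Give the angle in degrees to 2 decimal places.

14.73°

Δφ = -11.2469°,  Δλ = -9.9699°
a = sin²(Δφ/2) + cos φ₁ cos φ₂ sin²(Δλ/2) = 0.016433
c = 2·arcsin(√a) = 0.257089 rad = 14.7301°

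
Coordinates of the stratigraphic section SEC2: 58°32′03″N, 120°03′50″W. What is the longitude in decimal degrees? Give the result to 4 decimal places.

120° + 3′/60 + 50″/3600 = 120 + 0.05000 + 0.01389 = 120.0639°

120.0639°W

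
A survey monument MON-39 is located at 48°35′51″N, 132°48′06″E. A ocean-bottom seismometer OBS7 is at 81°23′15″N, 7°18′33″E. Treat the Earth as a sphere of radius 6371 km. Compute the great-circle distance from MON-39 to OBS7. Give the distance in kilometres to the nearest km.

5208 km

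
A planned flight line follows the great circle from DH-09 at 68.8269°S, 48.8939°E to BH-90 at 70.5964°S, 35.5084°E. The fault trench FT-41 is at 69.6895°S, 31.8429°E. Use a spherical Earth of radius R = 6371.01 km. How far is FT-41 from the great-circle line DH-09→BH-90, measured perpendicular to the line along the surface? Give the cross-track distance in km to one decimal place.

128.9 km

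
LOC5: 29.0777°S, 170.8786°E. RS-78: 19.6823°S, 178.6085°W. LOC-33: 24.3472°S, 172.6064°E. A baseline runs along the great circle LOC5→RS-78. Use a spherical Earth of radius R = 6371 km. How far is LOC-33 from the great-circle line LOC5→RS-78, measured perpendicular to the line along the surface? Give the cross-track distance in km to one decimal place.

δ₁₃ = central angle LOC5→LOC-33 = 0.086842 rad  (haversine)
θ₁₃ = bearing LOC5→LOC-33 = 18.464°,  θ₁₂ = bearing LOC5→RS-78 = 47.839°
dₓₜ = R·arcsin(sin δ₁₃ · sin(θ₁₃ − θ₁₂)) = 6371·arcsin(0.08673·sin(-29.374°)) = -271.124 km
|dₓₜ| = 271.124 km

271.1 km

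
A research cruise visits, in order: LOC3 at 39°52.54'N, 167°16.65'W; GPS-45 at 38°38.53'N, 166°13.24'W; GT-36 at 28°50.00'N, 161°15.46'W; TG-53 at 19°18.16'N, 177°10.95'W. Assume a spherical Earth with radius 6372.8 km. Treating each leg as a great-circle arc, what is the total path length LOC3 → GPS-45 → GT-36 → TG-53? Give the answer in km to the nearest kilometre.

LOC3: φ = +39.87567°, λ = -167.27750°
GPS-45: φ = +38.64217°, λ = -166.22067°
GT-36: φ = +28.83333°, λ = -161.25767°
TG-53: φ = +19.30267°, λ = -177.18250°
LOC3→GPS-45: c = 0.025835 rad, d = 164.64 km
GPS-45→GT-36: c = 0.185651 rad, d = 1183.12 km
GT-36→TG-53: c = 0.302927 rad, d = 1930.50 km
Total = 164.64 + 1183.12 + 1930.50 = 3278.25 km

3278 km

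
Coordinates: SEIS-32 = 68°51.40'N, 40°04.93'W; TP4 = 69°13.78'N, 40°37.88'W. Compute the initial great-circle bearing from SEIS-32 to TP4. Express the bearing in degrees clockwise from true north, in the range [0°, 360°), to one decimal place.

SEIS-32: φ = +68.85667°, λ = -40.08217°
TP4: φ = +69.22967°, λ = -40.63133°
Δλ = -0.5492°
y = sin Δλ · cos φ₂ = -0.003399
x = cos φ₁ sin φ₂ − sin φ₁ cos φ₂ cos Δλ = 0.006525
θ = atan2(y, x) = -27.5146° → 332.4854° (mod 360°)

332.5°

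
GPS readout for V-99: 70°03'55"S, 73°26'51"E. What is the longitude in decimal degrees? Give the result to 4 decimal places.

73° + 26′/60 + 51″/3600 = 73 + 0.43333 + 0.01417 = 73.4475°

73.4475°E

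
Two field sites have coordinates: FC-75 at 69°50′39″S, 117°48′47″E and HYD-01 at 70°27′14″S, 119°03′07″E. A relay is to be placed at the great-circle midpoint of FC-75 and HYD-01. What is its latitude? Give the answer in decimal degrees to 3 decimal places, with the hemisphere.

70.150°S

FC-75: φ = -69.84417°, λ = +117.81306°
HYD-01: φ = -70.45389°, λ = +119.05194°
Bx = cos φ₂ cos Δλ = 0.334487,  By = cos φ₂ sin Δλ = 0.007234
φₘ = atan2(sin φ₁ + sin φ₂, √((cos φ₁ + Bx)² + By²)) = -70.15010°
λₘ = λ₁ + atan2(By, cos φ₁ + Bx) = 118.42337°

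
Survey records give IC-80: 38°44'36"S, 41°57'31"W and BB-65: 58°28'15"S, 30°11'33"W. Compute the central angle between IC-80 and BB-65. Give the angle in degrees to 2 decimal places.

IC-80: φ = -38.74333°, λ = -41.95861°
BB-65: φ = -58.47083°, λ = -30.19250°
Δφ = -19.7275°,  Δλ = 11.7661°
a = sin²(Δφ/2) + cos φ₁ cos φ₂ sin²(Δλ/2) = 0.033631
c = 2·arcsin(√a) = 0.368861 rad = 21.1342°

21.13°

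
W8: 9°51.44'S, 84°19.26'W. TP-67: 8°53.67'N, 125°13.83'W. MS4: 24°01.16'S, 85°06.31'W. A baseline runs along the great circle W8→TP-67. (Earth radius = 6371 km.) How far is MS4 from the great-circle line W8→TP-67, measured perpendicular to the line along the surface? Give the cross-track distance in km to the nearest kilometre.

W8: φ = -9.85733°, λ = -84.32100°
TP-67: φ = +8.89450°, λ = -125.23050°
MS4: φ = -24.01933°, λ = -85.10517°
δ₁₃ = central angle W8→MS4 = 0.247518 rad  (haversine)
θ₁₃ = bearing W8→MS4 = 182.925°,  θ₁₂ = bearing W8→TP-67 = 293.413°
dₓₜ = R·arcsin(sin δ₁₃ · sin(θ₁₃ − θ₁₂)) = 6371·arcsin(0.24500·sin(-110.489°)) = -1475.294 km
|dₓₜ| = 1475.294 km

1475 km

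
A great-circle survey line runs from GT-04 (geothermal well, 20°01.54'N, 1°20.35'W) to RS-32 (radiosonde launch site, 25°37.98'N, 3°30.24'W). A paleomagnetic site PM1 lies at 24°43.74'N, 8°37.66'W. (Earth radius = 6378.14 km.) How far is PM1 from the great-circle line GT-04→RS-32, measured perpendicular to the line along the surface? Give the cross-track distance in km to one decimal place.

GT-04: φ = +20.02567°, λ = -1.33917°
RS-32: φ = +25.63300°, λ = -3.50400°
PM1: φ = +24.72900°, λ = -8.62767°
δ₁₃ = central angle GT-04→PM1 = 0.143390 rad  (haversine)
θ₁₃ = bearing GT-04→PM1 = 306.256°,  θ₁₂ = bearing GT-04→RS-32 = 340.824°
dₓₜ = R·arcsin(sin δ₁₃ · sin(θ₁₃ − θ₁₂)) = 6378.14·arcsin(0.14290·sin(-34.568°)) = -517.702 km
|dₓₜ| = 517.702 km

517.7 km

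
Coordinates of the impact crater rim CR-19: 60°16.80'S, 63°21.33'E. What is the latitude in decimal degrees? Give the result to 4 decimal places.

60° + 16.80′/60 = 60 + 0.28000 = 60.2800°

60.2800°S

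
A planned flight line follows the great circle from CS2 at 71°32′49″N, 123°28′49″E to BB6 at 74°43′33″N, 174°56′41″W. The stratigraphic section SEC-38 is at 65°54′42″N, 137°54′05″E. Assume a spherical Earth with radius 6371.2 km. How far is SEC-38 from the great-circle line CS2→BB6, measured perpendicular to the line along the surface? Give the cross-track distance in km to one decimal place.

835.2 km

CS2: φ = +71.54694°, λ = +123.48028°
BB6: φ = +74.72583°, λ = -174.94472°
SEC-38: φ = +65.91167°, λ = +137.90139°
δ₁₃ = central angle CS2→SEC-38 = 0.133542 rad  (haversine)
θ₁₃ = bearing CS2→SEC-38 = 130.232°,  θ₁₂ = bearing CS2→BB6 = 51.182°
dₓₜ = R·arcsin(sin δ₁₃ · sin(θ₁₃ − θ₁₂)) = 6371.2·arcsin(0.13314·sin(79.051°)) = 835.241 km
|dₓₜ| = 835.241 km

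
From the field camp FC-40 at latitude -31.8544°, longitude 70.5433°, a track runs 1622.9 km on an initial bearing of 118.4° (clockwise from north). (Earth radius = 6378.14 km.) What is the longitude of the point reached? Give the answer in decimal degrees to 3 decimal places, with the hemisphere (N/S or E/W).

86.809°E

δ = d/R = 1622.9/6378.14 = 0.254447 rad
φ₂ = arcsin(sin φ₁ cos δ + cos φ₁ sin δ cos θ)
   = arcsin(-0.52776·0.96780 + 0.84939·0.25171·-0.47562) = -37.76750°
λ₂ = λ₁ + atan2(sin θ sin δ cos φ₁, cos δ − sin φ₁ sin φ₂) = 86.80925°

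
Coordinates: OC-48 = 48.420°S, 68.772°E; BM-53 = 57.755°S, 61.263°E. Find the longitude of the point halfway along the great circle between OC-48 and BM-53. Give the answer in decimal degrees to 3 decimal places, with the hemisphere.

65.426°E

Bx = cos φ₂ cos Δλ = 0.528965,  By = cos φ₂ sin Δλ = -0.069724
φₘ = atan2(sin φ₁ + sin φ₂, √((cos φ₁ + Bx)² + By²)) = -53.14590°
λₘ = λ₁ + atan2(By, cos φ₁ + Bx) = 65.42616°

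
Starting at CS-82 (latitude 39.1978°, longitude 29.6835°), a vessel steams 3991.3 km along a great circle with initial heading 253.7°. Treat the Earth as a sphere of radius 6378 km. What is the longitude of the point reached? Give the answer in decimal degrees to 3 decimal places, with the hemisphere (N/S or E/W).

7.841°W

δ = d/R = 3991.3/6378 = 0.625792 rad
φ₂ = arcsin(sin φ₁ cos δ + cos φ₁ sin δ cos θ)
   = arcsin(0.63200·0.81050 + 0.77497·0.58574·-0.28067) = 22.63334°
λ₂ = λ₁ + atan2(sin θ sin δ cos φ₁, cos δ − sin φ₁ sin φ₂) = -7.84131°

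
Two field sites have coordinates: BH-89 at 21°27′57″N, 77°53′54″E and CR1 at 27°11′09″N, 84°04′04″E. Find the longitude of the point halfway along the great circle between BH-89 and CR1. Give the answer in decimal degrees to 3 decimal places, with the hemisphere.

BH-89: φ = +21.46583°, λ = +77.89833°
CR1: φ = +27.18583°, λ = +84.06778°
Bx = cos φ₂ cos Δλ = 0.884378,  By = cos φ₂ sin Δλ = 0.095597
φₘ = atan2(sin φ₁ + sin φ₂, √((cos φ₁ + Bx)² + By²)) = 24.35702°
λₘ = λ₁ + atan2(By, cos φ₁ + Bx) = 80.91332°

80.913°E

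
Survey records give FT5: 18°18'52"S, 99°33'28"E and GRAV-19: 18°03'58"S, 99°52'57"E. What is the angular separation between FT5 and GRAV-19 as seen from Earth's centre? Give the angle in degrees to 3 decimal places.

0.396°

FT5: φ = -18.31444°, λ = +99.55778°
GRAV-19: φ = -18.06611°, λ = +99.88250°
Δφ = 0.2483°,  Δλ = 0.3247°
a = sin²(Δφ/2) + cos φ₁ cos φ₂ sin²(Δλ/2) = 0.000012
c = 2·arcsin(√a) = 0.006912 rad = 0.3960°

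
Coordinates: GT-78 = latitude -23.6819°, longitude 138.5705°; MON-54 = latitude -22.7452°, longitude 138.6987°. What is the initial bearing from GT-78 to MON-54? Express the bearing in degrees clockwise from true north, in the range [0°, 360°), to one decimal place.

7.2°

Δλ = 0.1282°
y = sin Δλ · cos φ₂ = 0.002064
x = cos φ₁ sin φ₂ − sin φ₁ cos φ₂ cos Δλ = 0.016347
θ = atan2(y, x) = 7.1945° → 7.1945° (mod 360°)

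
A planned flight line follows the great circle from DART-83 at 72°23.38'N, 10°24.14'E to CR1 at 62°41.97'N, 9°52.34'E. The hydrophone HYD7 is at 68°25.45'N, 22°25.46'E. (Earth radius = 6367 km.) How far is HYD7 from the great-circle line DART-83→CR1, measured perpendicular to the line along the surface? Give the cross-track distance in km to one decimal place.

497.9 km

DART-83: φ = +72.38967°, λ = +10.40233°
CR1: φ = +62.69950°, λ = +9.87233°
HYD7: φ = +68.42417°, λ = +22.42433°
δ₁₃ = central angle DART-83→HYD7 = 0.098368 rad  (haversine)
θ₁₃ = bearing DART-83→HYD7 = 128.748°,  θ₁₂ = bearing DART-83→CR1 = 181.444°
dₓₜ = R·arcsin(sin δ₁₃ · sin(θ₁₃ − θ₁₂)) = 6367·arcsin(0.09821·sin(-52.696°)) = -497.889 km
|dₓₜ| = 497.889 km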